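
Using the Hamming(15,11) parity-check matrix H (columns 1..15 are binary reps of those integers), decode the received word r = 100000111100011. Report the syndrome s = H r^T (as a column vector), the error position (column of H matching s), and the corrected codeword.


s = (1, 1, 0, 0)^T, error position = 12, corrected codeword c = 100000111101011

Compute s = H r^T mod 2 one row at a time:
  s_1 = 1 + 1 + 1 + 0 + 0 + 0 + 1 + 1 = 5 ≡ 1 (mod 2).
  s_2 = 0 + 0 + 0 + 1 + 0 + 0 + 1 + 1 = 3 ≡ 1 (mod 2).
  s_3 = 0 + 0 + 0 + 1 + 1 + 0 + 1 + 1 = 4 ≡ 0 (mod 2).
  s_4 = 1 + 0 + 0 + 1 + 1 + 0 + 0 + 1 = 4 ≡ 0 (mod 2).
s = (1, 1, 0, 0)^T — this equals column 12 of H (binary 1100), so error is at position 12.
Correct: flip bit 12 of r = 100000111100011 to get c = 100000111101011.


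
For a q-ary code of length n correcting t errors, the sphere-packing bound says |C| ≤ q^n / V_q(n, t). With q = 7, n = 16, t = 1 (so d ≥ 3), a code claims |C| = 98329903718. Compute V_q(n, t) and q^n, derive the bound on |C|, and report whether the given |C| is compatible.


V_q(n, t) = 97, q^n = 33232930569601, Hamming bound = 342607531645, |C| = 98329903718 ≤ bound (satisfied).

Step 1: Compute V_q(n, t) = Σ_{j=0}^1 C(n, j) (q−1)^j.
  j = 0: C(16,0)·(6)^0 = 1·1 = 1.
  j = 1: C(16,1)·(6)^1 = 16·6 = 96.
  V_q(n, t) = 1 + 96 = 97.
Step 2: q^n = 7^16 = 33232930569601.
Step 3: Hamming bound ⌊q^n / V_q(n,t)⌋ = ⌊33232930569601/97⌋ = 342607531645.
Step 4: Compare |C| = 98329903718 to 342607531645: satisfied.
The claimed |C| lies below the Hamming bound.


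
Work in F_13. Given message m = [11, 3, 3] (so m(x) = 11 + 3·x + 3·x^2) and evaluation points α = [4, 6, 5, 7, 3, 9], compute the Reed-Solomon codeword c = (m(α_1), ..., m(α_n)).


c = [6, 7, 10, 10, 8, 8]

Message polynomial: m(x) = 11 + 3·x + 3·x^2 (mod 13).
For each evaluation point α_i, compute m(α_i) mod 13:
  α_1 = 4: Horner steps 3 → 2 → 6, so m(4) = 6.
  α_2 = 6: Horner steps 3 → 8 → 7, so m(6) = 7.
  α_3 = 5: Horner steps 3 → 5 → 10, so m(5) = 10.
  α_4 = 7: Horner steps 3 → 11 → 10, so m(7) = 10.
  α_5 = 3: Horner steps 3 → 12 → 8, so m(3) = 8.
  α_6 = 9: Horner steps 3 → 4 → 8, so m(9) = 8.
Codeword c = [6, 7, 10, 10, 8, 8] ∈ F_13^6.


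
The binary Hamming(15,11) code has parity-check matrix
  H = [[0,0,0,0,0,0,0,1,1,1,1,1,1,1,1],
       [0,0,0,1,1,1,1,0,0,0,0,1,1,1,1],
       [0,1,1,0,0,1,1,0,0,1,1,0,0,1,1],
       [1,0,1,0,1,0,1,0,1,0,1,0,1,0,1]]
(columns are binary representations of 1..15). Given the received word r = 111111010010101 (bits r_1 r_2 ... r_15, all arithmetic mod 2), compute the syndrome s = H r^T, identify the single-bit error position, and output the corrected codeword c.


s = (0, 1, 1, 0)^T, error position = 6, corrected codeword c = 111110010010101

Compute s = H r^T mod 2 one row at a time:
  s_1 = 1 + 0 + 0 + 1 + 0 + 1 + 0 + 1 = 4 ≡ 0 (mod 2).
  s_2 = 1 + 1 + 1 + 0 + 0 + 1 + 0 + 1 = 5 ≡ 1 (mod 2).
  s_3 = 1 + 1 + 1 + 0 + 0 + 1 + 0 + 1 = 5 ≡ 1 (mod 2).
  s_4 = 1 + 1 + 1 + 0 + 0 + 1 + 1 + 1 = 6 ≡ 0 (mod 2).
s = (0, 1, 1, 0)^T — this equals column 6 of H (binary 0110), so error is at position 6.
Correct: flip bit 6 of r = 111111010010101 to get c = 111110010010101.


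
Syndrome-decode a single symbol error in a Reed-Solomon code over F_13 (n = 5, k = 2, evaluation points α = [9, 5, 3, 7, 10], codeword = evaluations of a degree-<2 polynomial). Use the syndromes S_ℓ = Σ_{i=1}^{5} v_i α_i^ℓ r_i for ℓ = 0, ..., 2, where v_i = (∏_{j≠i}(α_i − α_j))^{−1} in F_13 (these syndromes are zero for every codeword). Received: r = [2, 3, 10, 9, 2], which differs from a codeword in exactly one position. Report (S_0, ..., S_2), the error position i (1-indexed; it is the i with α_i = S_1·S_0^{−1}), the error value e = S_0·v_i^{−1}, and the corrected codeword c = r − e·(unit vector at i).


S = (10, 9, 12), error at position 5, error magnitude e = 10, c = [2, 3, 10, 9, 5].

Step 1: column multipliers v_i = (∏_{j≠i}(α_i − α_j))^{−1} mod 13.
  i = 1 (α = 9): (9−5)(9−3)(9−7)(9−10) = 4·6·2·(−1) = −48 ≡ 4, so v_1 = 4^{−1} = 10 (mod 13).
  i = 2 (α = 5): (5−9)(5−3)(5−7)(5−10) = (−4)·2·(−2)·(−5) = −80 ≡ 11, so v_2 = 11^{−1} = 6 (mod 13).
  i = 3 (α = 3): (3−9)(3−5)(3−7)(3−10) = (−6)·(−2)·(−4)·(−7) = 336 ≡ 11, so v_3 = 11^{−1} = 6 (mod 13).
  i = 4 (α = 7): (7−9)(7−5)(7−3)(7−10) = (−2)·2·4·(−3) = 48 ≡ 9, so v_4 = 9^{−1} = 3 (mod 13).
  i = 5 (α = 10): (10−9)(10−5)(10−3)(10−7) = 1·5·7·3 = 105 ≡ 1, so v_5 = 1^{−1} = 1 (mod 13).
  v = [10, 6, 6, 3, 1].
Step 2: syndromes of r = [2, 3, 10, 9, 2] (all sums mod 13).
  S_0 = Σ v_i r_i = 10·2 + 6·3 + 6·10 + 3·9 + 1·2 = 127 ≡ 10.
  S_1 = Σ v_i α_i r_i = 10·9·2 + 6·5·3 + 6·3·10 + 3·7·9 + 1·10·2 = 659 ≡ 9.
  α_i^2 mod 13 = [3, 12, 9, 10, 9].
  S_2 = Σ v_i α_i^2 r_i = 10·3·2 + 6·12·3 + 6·9·10 + 3·10·9 + 1·9·2 = 1104 ≡ 12.
  S = (10, 9, 12) ≠ 0, so r is not a codeword (an error is present).
Step 3: locate the error. For a single error e at position i, S_ℓ = v_i·e·α_i^ℓ, so α_err = S_1/S_0.
  S_0^{−1} = 10^{−1} = 4 (mod 13), so α_err = 9·4 = 36 ≡ 10 = α_5. Error position i = 5.
  Consistency check: S_2/S_1 = 12·3 = 36 ≡ 10 = α_err ✓ (single-error assumption holds).
Step 4: error magnitude e = S_0/v_5 = S_0·∏_{j≠5}(α_5 − α_j) = 10·1 = 10 ≡ 10 (mod 13).
Step 5: correct position 5: c_5 = r_5 − e = 2 − 10 ≡ 5 (mod 13). Hence c = [2, 3, 10, 9, 5].
  Check: interpolating c through the α_i gives m(x) = 1 + 3·x (degree < 2) with m(α_i) = c_i for every i, so c is indeed a codeword.


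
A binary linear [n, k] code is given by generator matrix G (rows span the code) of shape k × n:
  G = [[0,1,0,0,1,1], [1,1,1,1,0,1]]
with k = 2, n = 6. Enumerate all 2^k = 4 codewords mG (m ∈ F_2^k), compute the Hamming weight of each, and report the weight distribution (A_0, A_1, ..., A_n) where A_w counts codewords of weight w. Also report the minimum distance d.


Weight distribution: A_0 = 1, A_3 = 1, A_4 = 1, A_5 = 1. Minimum distance d = 3.

Enumerate all 2^2 = 4 messages m ∈ F_2^2.
For each, compute codeword c = mG in F_2^6, then tally its weight.
  m = 00 → c = 000000, weight = 0.
  m = 10 → c = 010011, weight = 3.
  m = 01 → c = 111101, weight = 5.
  m = 11 → c = 101110, weight = 4.
Tally weights:
  weight 0: 1 codewords.
  weight 3: 1 codewords.
  weight 4: 1 codewords.
  weight 5: 1 codewords.
Minimum distance d = smallest w > 0 with A_w > 0 = 3.
Sanity: Σ A_w = 4 = 2^2 = 4 ✓.


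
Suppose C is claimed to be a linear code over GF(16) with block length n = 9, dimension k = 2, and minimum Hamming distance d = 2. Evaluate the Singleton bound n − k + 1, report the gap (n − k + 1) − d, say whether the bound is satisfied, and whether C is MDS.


Singleton RHS = n − k + 1 = 8, slack = 6, bound satisfied, not MDS.

Singleton bound: d ≤ n − k + 1.
Here n = 9, k = 2, so n − k + 1 = 8.
Given d = 2, check d ≤ 8: YES.
Slack = (n − k + 1) − d = 6.
The code is NOT MDS (slack = 6 > 0).
Description: the claimed parameters are [9, 2, 2]_16; such a code would be non-MDS.


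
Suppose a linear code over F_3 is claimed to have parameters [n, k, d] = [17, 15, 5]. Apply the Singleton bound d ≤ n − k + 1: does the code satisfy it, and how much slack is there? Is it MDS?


Singleton RHS = n − k + 1 = 3, slack = -2, bound violated (no such code; not MDS).

Singleton bound: d ≤ n − k + 1.
Here n = 17, k = 15, so n − k + 1 = 3.
Given d = 5, check d ≤ 3: NO.
Slack = (n − k + 1) − d = -2.
The slack is negative: d = 5 exceeds n − k + 1 = 3 by 2, so the Singleton bound is violated and no linear [17, 15, 5]_3 code can exist. In particular it is not MDS (MDS requires d = n − k + 1 exactly).
Description: the claimed parameters are [17, 15, 5]_3; such a code would be impossible (violates the Singleton bound).


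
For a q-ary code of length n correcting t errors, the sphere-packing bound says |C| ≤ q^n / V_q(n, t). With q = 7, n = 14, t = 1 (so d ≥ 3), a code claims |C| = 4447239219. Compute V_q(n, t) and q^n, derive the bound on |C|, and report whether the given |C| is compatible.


V_q(n, t) = 85, q^n = 678223072849, Hamming bound = 7979094974, |C| = 4447239219 ≤ bound (satisfied).

Step 1: Compute V_q(n, t) = Σ_{j=0}^1 C(n, j) (q−1)^j.
  j = 0: C(14,0)·(6)^0 = 1·1 = 1.
  j = 1: C(14,1)·(6)^1 = 14·6 = 84.
  V_q(n, t) = 1 + 84 = 85.
Step 2: q^n = 7^14 = 678223072849.
Step 3: Hamming bound ⌊q^n / V_q(n,t)⌋ = ⌊678223072849/85⌋ = 7979094974.
Step 4: Compare |C| = 4447239219 to 7979094974: satisfied.
The claimed |C| lies below the Hamming bound.


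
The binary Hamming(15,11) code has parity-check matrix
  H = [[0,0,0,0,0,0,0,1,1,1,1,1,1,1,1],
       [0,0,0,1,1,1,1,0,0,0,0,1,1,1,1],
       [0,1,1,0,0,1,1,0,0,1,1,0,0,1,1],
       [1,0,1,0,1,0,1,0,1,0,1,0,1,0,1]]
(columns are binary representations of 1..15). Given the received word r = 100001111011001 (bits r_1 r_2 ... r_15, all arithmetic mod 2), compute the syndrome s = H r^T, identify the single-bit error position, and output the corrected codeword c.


s = (1, 0, 0, 1)^T, error position = 9, corrected codeword c = 100001110011001

Compute s = H r^T mod 2 one row at a time:
  s_1 = 1 + 1 + 0 + 1 + 1 + 0 + 0 + 1 = 5 ≡ 1 (mod 2).
  s_2 = 0 + 0 + 1 + 1 + 1 + 0 + 0 + 1 = 4 ≡ 0 (mod 2).
  s_3 = 0 + 0 + 1 + 1 + 0 + 1 + 0 + 1 = 4 ≡ 0 (mod 2).
  s_4 = 1 + 0 + 0 + 1 + 1 + 1 + 0 + 1 = 5 ≡ 1 (mod 2).
s = (1, 0, 0, 1)^T — this equals column 9 of H (binary 1001), so error is at position 9.
Correct: flip bit 9 of r = 100001111011001 to get c = 100001110011001.


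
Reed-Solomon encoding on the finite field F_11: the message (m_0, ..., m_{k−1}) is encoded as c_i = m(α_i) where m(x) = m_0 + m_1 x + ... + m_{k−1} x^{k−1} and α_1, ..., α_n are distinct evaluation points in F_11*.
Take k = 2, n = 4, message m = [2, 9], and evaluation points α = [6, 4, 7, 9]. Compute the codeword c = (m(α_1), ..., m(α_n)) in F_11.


c = [1, 5, 10, 6]

Message polynomial: m(x) = 2 + 9·x (mod 11).
For each evaluation point α_i, compute m(α_i) mod 11:
  α_1 = 6: Horner steps 9 → 1, so m(6) = 1.
  α_2 = 4: Horner steps 9 → 5, so m(4) = 5.
  α_3 = 7: Horner steps 9 → 10, so m(7) = 10.
  α_4 = 9: Horner steps 9 → 6, so m(9) = 6.
Codeword c = [1, 5, 10, 6] ∈ F_11^4.


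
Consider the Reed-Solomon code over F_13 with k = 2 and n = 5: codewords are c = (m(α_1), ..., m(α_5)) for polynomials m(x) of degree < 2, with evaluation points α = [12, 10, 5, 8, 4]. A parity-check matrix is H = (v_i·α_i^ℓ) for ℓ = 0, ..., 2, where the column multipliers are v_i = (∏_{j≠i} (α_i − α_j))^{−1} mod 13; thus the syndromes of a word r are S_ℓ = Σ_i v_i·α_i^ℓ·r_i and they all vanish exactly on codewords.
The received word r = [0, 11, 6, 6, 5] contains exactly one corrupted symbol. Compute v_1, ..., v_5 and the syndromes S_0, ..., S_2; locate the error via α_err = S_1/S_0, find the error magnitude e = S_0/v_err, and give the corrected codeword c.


S = (2, 3, 11), error at position 4, error magnitude e = 10, c = [0, 11, 6, 9, 5].

Step 1: column multipliers v_i = (∏_{j≠i}(α_i − α_j))^{−1} mod 13.
  i = 1 (α = 12): (12−10)(12−5)(12−8)(12−4) = 2·7·4·8 = 448 ≡ 6, so v_1 = 6^{−1} = 11 (mod 13).
  i = 2 (α = 10): (10−12)(10−5)(10−8)(10−4) = (−2)·5·2·6 = −120 ≡ 10, so v_2 = 10^{−1} = 4 (mod 13).
  i = 3 (α = 5): (5−12)(5−10)(5−8)(5−4) = (−7)·(−5)·(−3)·1 = −105 ≡ 12, so v_3 = 12^{−1} = 12 (mod 13).
  i = 4 (α = 8): (8−12)(8−10)(8−5)(8−4) = (−4)·(−2)·3·4 = 96 ≡ 5, so v_4 = 5^{−1} = 8 (mod 13).
  i = 5 (α = 4): (4−12)(4−10)(4−5)(4−8) = (−8)·(−6)·(−1)·(−4) = 192 ≡ 10, so v_5 = 10^{−1} = 4 (mod 13).
  v = [11, 4, 12, 8, 4].
Step 2: syndromes of r = [0, 11, 6, 6, 5] (all sums mod 13).
  S_0 = Σ v_i r_i = 11·0 + 4·11 + 12·6 + 8·6 + 4·5 = 184 ≡ 2.
  S_1 = Σ v_i α_i r_i = 11·12·0 + 4·10·11 + 12·5·6 + 8·8·6 + 4·4·5 = 1264 ≡ 3.
  α_i^2 mod 13 = [1, 9, 12, 12, 3].
  S_2 = Σ v_i α_i^2 r_i = 11·1·0 + 4·9·11 + 12·12·6 + 8·12·6 + 4·3·5 = 1896 ≡ 11.
  S = (2, 3, 11) ≠ 0, so r is not a codeword (an error is present).
Step 3: locate the error. For a single error e at position i, S_ℓ = v_i·e·α_i^ℓ, so α_err = S_1/S_0.
  S_0^{−1} = 2^{−1} = 7 (mod 13), so α_err = 3·7 = 21 ≡ 8 = α_4. Error position i = 4.
  Consistency check: S_2/S_1 = 11·9 = 99 ≡ 8 = α_err ✓ (single-error assumption holds).
Step 4: error magnitude e = S_0/v_4 = S_0·∏_{j≠4}(α_4 − α_j) = 2·5 = 10 ≡ 10 (mod 13).
Step 5: correct position 4: c_4 = r_4 − e = 6 − 10 ≡ 9 (mod 13). Hence c = [0, 11, 6, 9, 5].
  Check: interpolating c through the α_i gives m(x) = 1 + 1·x (degree < 2) with m(α_i) = c_i for every i, so c is indeed a codeword.


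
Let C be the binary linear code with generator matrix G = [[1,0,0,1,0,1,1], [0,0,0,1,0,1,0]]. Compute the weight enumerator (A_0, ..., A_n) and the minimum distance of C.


Weight distribution: A_0 = 1, A_2 = 2, A_4 = 1. Minimum distance d = 2.

Enumerate all 2^2 = 4 messages m ∈ F_2^2.
For each, compute codeword c = mG in F_2^7, then tally its weight.
  m = 00 → c = 0000000, weight = 0.
  m = 10 → c = 1001011, weight = 4.
  m = 01 → c = 0001010, weight = 2.
  m = 11 → c = 1000001, weight = 2.
Tally weights:
  weight 0: 1 codewords.
  weight 2: 2 codewords.
  weight 4: 1 codewords.
Minimum distance d = smallest w > 0 with A_w > 0 = 2.
Sanity: Σ A_w = 4 = 2^2 = 4 ✓.


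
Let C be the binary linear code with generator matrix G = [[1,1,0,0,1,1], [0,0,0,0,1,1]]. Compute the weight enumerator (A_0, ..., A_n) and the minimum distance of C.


Weight distribution: A_0 = 1, A_2 = 2, A_4 = 1. Minimum distance d = 2.

Enumerate all 2^2 = 4 messages m ∈ F_2^2.
For each, compute codeword c = mG in F_2^6, then tally its weight.
  m = 00 → c = 000000, weight = 0.
  m = 10 → c = 110011, weight = 4.
  m = 01 → c = 000011, weight = 2.
  m = 11 → c = 110000, weight = 2.
Tally weights:
  weight 0: 1 codewords.
  weight 2: 2 codewords.
  weight 4: 1 codewords.
Minimum distance d = smallest w > 0 with A_w > 0 = 2.
Sanity: Σ A_w = 4 = 2^2 = 4 ✓.


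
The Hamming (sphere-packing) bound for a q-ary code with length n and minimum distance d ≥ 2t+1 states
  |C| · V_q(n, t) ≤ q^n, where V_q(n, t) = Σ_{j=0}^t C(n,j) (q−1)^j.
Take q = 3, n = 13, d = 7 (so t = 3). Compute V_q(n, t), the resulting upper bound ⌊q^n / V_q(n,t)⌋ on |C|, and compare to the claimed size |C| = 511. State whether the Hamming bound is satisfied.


V_q(n, t) = 2627, q^n = 1594323, Hamming bound = 606, |C| = 511 ≤ bound (satisfied).

Step 1: Compute V_q(n, t) = Σ_{j=0}^3 C(n, j) (q−1)^j.
  j = 0: C(13,0)·(2)^0 = 1·1 = 1.
  j = 1: C(13,1)·(2)^1 = 13·2 = 26.
  j = 2: C(13,2)·(2)^2 = 78·4 = 312.
  j = 3: C(13,3)·(2)^3 = 286·8 = 2288.
  V_q(n, t) = 1 + 26 + 312 + 2288 = 2627.
Step 2: q^n = 3^13 = 1594323.
Step 3: Hamming bound ⌊q^n / V_q(n,t)⌋ = ⌊1594323/2627⌋ = 606.
Step 4: Compare |C| = 511 to 606: satisfied.
The claimed |C| lies below the Hamming bound.


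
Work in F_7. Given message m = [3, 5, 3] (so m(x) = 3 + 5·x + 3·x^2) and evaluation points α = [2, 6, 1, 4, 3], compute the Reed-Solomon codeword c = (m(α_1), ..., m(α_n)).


c = [4, 1, 4, 1, 3]

Message polynomial: m(x) = 3 + 5·x + 3·x^2 (mod 7).
For each evaluation point α_i, compute m(α_i) mod 7:
  α_1 = 2: Horner steps 3 → 4 → 4, so m(2) = 4.
  α_2 = 6: Horner steps 3 → 2 → 1, so m(6) = 1.
  α_3 = 1: Horner steps 3 → 1 → 4, so m(1) = 4.
  α_4 = 4: Horner steps 3 → 3 → 1, so m(4) = 1.
  α_5 = 3: Horner steps 3 → 0 → 3, so m(3) = 3.
Codeword c = [4, 1, 4, 1, 3] ∈ F_7^5.


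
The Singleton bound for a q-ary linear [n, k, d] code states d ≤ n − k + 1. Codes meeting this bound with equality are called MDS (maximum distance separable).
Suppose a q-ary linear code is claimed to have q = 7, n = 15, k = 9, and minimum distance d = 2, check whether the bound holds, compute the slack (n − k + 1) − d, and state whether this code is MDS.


Singleton RHS = n − k + 1 = 7, slack = 5, bound satisfied, not MDS.

Singleton bound: d ≤ n − k + 1.
Here n = 15, k = 9, so n − k + 1 = 7.
Given d = 2, check d ≤ 7: YES.
Slack = (n − k + 1) − d = 5.
The code is NOT MDS (slack = 5 > 0).
Description: the claimed parameters are [15, 9, 2]_7; such a code would be non-MDS.


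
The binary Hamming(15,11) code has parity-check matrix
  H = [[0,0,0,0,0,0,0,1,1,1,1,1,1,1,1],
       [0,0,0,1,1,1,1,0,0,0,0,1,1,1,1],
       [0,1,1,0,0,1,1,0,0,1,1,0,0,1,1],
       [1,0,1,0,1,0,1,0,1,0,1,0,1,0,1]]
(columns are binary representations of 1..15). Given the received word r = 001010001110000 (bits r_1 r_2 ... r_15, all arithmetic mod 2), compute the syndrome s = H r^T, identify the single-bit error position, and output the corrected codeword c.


s = (1, 1, 1, 0)^T, error position = 14, corrected codeword c = 001010001110010

Compute s = H r^T mod 2 one row at a time:
  s_1 = 0 + 1 + 1 + 1 + 0 + 0 + 0 + 0 = 3 ≡ 1 (mod 2).
  s_2 = 0 + 1 + 0 + 0 + 0 + 0 + 0 + 0 = 1 ≡ 1 (mod 2).
  s_3 = 0 + 1 + 0 + 0 + 1 + 1 + 0 + 0 = 3 ≡ 1 (mod 2).
  s_4 = 0 + 1 + 1 + 0 + 1 + 1 + 0 + 0 = 4 ≡ 0 (mod 2).
s = (1, 1, 1, 0)^T — this equals column 14 of H (binary 1110), so error is at position 14.
Correct: flip bit 14 of r = 001010001110000 to get c = 001010001110010.


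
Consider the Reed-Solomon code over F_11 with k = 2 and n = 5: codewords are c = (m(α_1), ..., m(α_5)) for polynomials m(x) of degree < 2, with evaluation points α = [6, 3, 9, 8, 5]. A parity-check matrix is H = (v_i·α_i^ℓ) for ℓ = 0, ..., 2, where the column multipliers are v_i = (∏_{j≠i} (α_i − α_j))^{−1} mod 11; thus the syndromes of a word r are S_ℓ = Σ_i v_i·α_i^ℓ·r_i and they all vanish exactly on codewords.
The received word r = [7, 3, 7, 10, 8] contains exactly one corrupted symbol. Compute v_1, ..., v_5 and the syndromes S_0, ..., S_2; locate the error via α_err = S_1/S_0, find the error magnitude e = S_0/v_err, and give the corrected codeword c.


S = (5, 8, 4), error at position 1, error magnitude e = 2, c = [5, 3, 7, 10, 8].

Step 1: column multipliers v_i = (∏_{j≠i}(α_i − α_j))^{−1} mod 11.
  i = 1 (α = 6): (6−3)(6−9)(6−8)(6−5) = 3·(−3)·(−2)·1 = 18 ≡ 7, so v_1 = 7^{−1} = 8 (mod 11).
  i = 2 (α = 3): (3−6)(3−9)(3−8)(3−5) = (−3)·(−6)·(−5)·(−2) = 180 ≡ 4, so v_2 = 4^{−1} = 3 (mod 11).
  i = 3 (α = 9): (9−6)(9−3)(9−8)(9−5) = 3·6·1·4 = 72 ≡ 6, so v_3 = 6^{−1} = 2 (mod 11).
  i = 4 (α = 8): (8−6)(8−3)(8−9)(8−5) = 2·5·(−1)·3 = −30 ≡ 3, so v_4 = 3^{−1} = 4 (mod 11).
  i = 5 (α = 5): (5−6)(5−3)(5−9)(5−8) = (−1)·2·(−4)·(−3) = −24 ≡ 9, so v_5 = 9^{−1} = 5 (mod 11).
  v = [8, 3, 2, 4, 5].
Step 2: syndromes of r = [7, 3, 7, 10, 8] (all sums mod 11).
  S_0 = Σ v_i r_i = 8·7 + 3·3 + 2·7 + 4·10 + 5·8 = 159 ≡ 5.
  S_1 = Σ v_i α_i r_i = 8·6·7 + 3·3·3 + 2·9·7 + 4·8·10 + 5·5·8 = 1009 ≡ 8.
  α_i^2 mod 11 = [3, 9, 4, 9, 3].
  S_2 = Σ v_i α_i^2 r_i = 8·3·7 + 3·9·3 + 2·4·7 + 4·9·10 + 5·3·8 = 785 ≡ 4.
  S = (5, 8, 4) ≠ 0, so r is not a codeword (an error is present).
Step 3: locate the error. For a single error e at position i, S_ℓ = v_i·e·α_i^ℓ, so α_err = S_1/S_0.
  S_0^{−1} = 5^{−1} = 9 (mod 11), so α_err = 8·9 = 72 ≡ 6 = α_1. Error position i = 1.
  Consistency check: S_2/S_1 = 4·7 = 28 ≡ 6 = α_err ✓ (single-error assumption holds).
Step 4: error magnitude e = S_0/v_1 = S_0·∏_{j≠1}(α_1 − α_j) = 5·7 = 35 ≡ 2 (mod 11).
Step 5: correct position 1: c_1 = r_1 − e = 7 − 2 ≡ 5 (mod 11). Hence c = [5, 3, 7, 10, 8].
  Check: interpolating c through the α_i gives m(x) = 1 + 8·x (degree < 2) with m(α_i) = c_i for every i, so c is indeed a codeword.


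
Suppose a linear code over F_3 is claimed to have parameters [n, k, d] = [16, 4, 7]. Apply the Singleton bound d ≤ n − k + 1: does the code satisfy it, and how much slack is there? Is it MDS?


Singleton RHS = n − k + 1 = 13, slack = 6, bound satisfied, not MDS.

Singleton bound: d ≤ n − k + 1.
Here n = 16, k = 4, so n − k + 1 = 13.
Given d = 7, check d ≤ 13: YES.
Slack = (n − k + 1) − d = 6.
The code is NOT MDS (slack = 6 > 0).
Description: the claimed parameters are [16, 4, 7]_3; such a code would be non-MDS.


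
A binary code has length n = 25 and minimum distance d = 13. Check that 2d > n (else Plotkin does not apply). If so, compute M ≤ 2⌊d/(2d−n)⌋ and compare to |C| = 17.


Plotkin bound M ≤ 26; given |C| = 17 ≤ bound (satisfied).

Check applicability: 2d = 26, n = 25.
2d − n = 1 > 0, so Plotkin applies.
Compute d/(2d−n) = 13/1 ≈ 13.0000.
⌊d/(2d−n)⌋ = 13.
Plotkin bound: M ≤ 2·13 = 26.
Given |C| = 17, check: satisfied.
This |C| is below the Plotkin bound.


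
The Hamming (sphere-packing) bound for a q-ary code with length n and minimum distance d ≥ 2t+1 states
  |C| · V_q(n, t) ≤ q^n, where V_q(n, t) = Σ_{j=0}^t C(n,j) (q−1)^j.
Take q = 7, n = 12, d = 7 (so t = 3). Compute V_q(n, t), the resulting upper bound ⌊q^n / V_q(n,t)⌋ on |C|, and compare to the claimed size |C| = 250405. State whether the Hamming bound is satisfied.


V_q(n, t) = 49969, q^n = 13841287201, Hamming bound = 276997, |C| = 250405 ≤ bound (satisfied).

Step 1: Compute V_q(n, t) = Σ_{j=0}^3 C(n, j) (q−1)^j.
  j = 0: C(12,0)·(6)^0 = 1·1 = 1.
  j = 1: C(12,1)·(6)^1 = 12·6 = 72.
  j = 2: C(12,2)·(6)^2 = 66·36 = 2376.
  j = 3: C(12,3)·(6)^3 = 220·216 = 47520.
  V_q(n, t) = 1 + 72 + 2376 + 47520 = 49969.
Step 2: q^n = 7^12 = 13841287201.
Step 3: Hamming bound ⌊q^n / V_q(n,t)⌋ = ⌊13841287201/49969⌋ = 276997.
Step 4: Compare |C| = 250405 to 276997: satisfied.
The claimed |C| lies below the Hamming bound.


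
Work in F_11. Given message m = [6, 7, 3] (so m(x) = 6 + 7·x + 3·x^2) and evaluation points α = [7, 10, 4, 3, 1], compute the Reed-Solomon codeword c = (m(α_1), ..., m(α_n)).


c = [4, 2, 5, 10, 5]

Message polynomial: m(x) = 6 + 7·x + 3·x^2 (mod 11).
For each evaluation point α_i, compute m(α_i) mod 11:
  α_1 = 7: Horner steps 3 → 6 → 4, so m(7) = 4.
  α_2 = 10: Horner steps 3 → 4 → 2, so m(10) = 2.
  α_3 = 4: Horner steps 3 → 8 → 5, so m(4) = 5.
  α_4 = 3: Horner steps 3 → 5 → 10, so m(3) = 10.
  α_5 = 1: Horner steps 3 → 10 → 5, so m(1) = 5.
Codeword c = [4, 2, 5, 10, 5] ∈ F_11^5.


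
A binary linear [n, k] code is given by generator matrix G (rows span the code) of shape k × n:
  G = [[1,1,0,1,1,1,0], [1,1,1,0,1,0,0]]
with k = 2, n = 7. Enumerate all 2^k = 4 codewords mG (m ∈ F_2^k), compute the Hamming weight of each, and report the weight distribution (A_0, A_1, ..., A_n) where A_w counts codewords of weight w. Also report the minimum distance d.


Weight distribution: A_0 = 1, A_3 = 1, A_4 = 1, A_5 = 1. Minimum distance d = 3.

Enumerate all 2^2 = 4 messages m ∈ F_2^2.
For each, compute codeword c = mG in F_2^7, then tally its weight.
  m = 00 → c = 0000000, weight = 0.
  m = 10 → c = 1101110, weight = 5.
  m = 01 → c = 1110100, weight = 4.
  m = 11 → c = 0011010, weight = 3.
Tally weights:
  weight 0: 1 codewords.
  weight 3: 1 codewords.
  weight 4: 1 codewords.
  weight 5: 1 codewords.
Minimum distance d = smallest w > 0 with A_w > 0 = 3.
Sanity: Σ A_w = 4 = 2^2 = 4 ✓.


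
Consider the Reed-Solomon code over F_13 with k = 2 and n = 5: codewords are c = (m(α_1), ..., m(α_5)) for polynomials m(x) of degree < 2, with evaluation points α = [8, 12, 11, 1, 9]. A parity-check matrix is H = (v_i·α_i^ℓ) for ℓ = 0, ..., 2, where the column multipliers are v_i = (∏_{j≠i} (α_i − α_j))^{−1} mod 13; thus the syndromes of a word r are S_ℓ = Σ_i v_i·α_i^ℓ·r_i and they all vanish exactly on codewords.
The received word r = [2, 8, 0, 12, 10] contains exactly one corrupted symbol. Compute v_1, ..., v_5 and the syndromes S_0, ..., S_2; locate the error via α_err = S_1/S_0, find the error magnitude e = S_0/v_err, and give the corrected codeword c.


S = (6, 6, 6), error at position 4, error magnitude e = 1, c = [2, 8, 0, 11, 10].

Step 1: column multipliers v_i = (∏_{j≠i}(α_i − α_j))^{−1} mod 13.
  i = 1 (α = 8): (8−12)(8−11)(8−1)(8−9) = (−4)·(−3)·7·(−1) = −84 ≡ 7, so v_1 = 7^{−1} = 2 (mod 13).
  i = 2 (α = 12): (12−8)(12−11)(12−1)(12−9) = 4·1·11·3 = 132 ≡ 2, so v_2 = 2^{−1} = 7 (mod 13).
  i = 3 (α = 11): (11−8)(11−12)(11−1)(11−9) = 3·(−1)·10·2 = −60 ≡ 5, so v_3 = 5^{−1} = 8 (mod 13).
  i = 4 (α = 1): (1−8)(1−12)(1−11)(1−9) = (−7)·(−11)·(−10)·(−8) = 6160 ≡ 11, so v_4 = 11^{−1} = 6 (mod 13).
  i = 5 (α = 9): (9−8)(9−12)(9−11)(9−1) = 1·(−3)·(−2)·8 = 48 ≡ 9, so v_5 = 9^{−1} = 3 (mod 13).
  v = [2, 7, 8, 6, 3].
Step 2: syndromes of r = [2, 8, 0, 12, 10] (all sums mod 13).
  S_0 = Σ v_i r_i = 2·2 + 7·8 + 8·0 + 6·12 + 3·10 = 162 ≡ 6.
  S_1 = Σ v_i α_i r_i = 2·8·2 + 7·12·8 + 8·11·0 + 6·1·12 + 3·9·10 = 1046 ≡ 6.
  α_i^2 mod 13 = [12, 1, 4, 1, 3].
  S_2 = Σ v_i α_i^2 r_i = 2·12·2 + 7·1·8 + 8·4·0 + 6·1·12 + 3·3·10 = 266 ≡ 6.
  S = (6, 6, 6) ≠ 0, so r is not a codeword (an error is present).
Step 3: locate the error. For a single error e at position i, S_ℓ = v_i·e·α_i^ℓ, so α_err = S_1/S_0.
  S_0^{−1} = 6^{−1} = 11 (mod 13), so α_err = 6·11 = 66 ≡ 1 = α_4. Error position i = 4.
  Consistency check: S_2/S_1 = 6·11 = 66 ≡ 1 = α_err ✓ (single-error assumption holds).
Step 4: error magnitude e = S_0/v_4 = S_0·∏_{j≠4}(α_4 − α_j) = 6·11 = 66 ≡ 1 (mod 13).
Step 5: correct position 4: c_4 = r_4 − e = 12 − 1 ≡ 11 (mod 13). Hence c = [2, 8, 0, 11, 10].
  Check: interpolating c through the α_i gives m(x) = 3 + 8·x (degree < 2) with m(α_i) = c_i for every i, so c is indeed a codeword.


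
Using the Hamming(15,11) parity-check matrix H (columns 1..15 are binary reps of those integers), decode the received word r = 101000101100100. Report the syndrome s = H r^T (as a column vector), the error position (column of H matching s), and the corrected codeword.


s = (1, 0, 1, 1)^T, error position = 11, corrected codeword c = 101000101110100

Compute s = H r^T mod 2 one row at a time:
  s_1 = 0 + 1 + 1 + 0 + 0 + 1 + 0 + 0 = 3 ≡ 1 (mod 2).
  s_2 = 0 + 0 + 0 + 1 + 0 + 1 + 0 + 0 = 2 ≡ 0 (mod 2).
  s_3 = 0 + 1 + 0 + 1 + 1 + 0 + 0 + 0 = 3 ≡ 1 (mod 2).
  s_4 = 1 + 1 + 0 + 1 + 1 + 0 + 1 + 0 = 5 ≡ 1 (mod 2).
s = (1, 0, 1, 1)^T — this equals column 11 of H (binary 1011), so error is at position 11.
Correct: flip bit 11 of r = 101000101100100 to get c = 101000101110100.


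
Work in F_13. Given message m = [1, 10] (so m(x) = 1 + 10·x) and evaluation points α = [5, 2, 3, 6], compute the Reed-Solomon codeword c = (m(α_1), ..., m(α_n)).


c = [12, 8, 5, 9]

Message polynomial: m(x) = 1 + 10·x (mod 13).
For each evaluation point α_i, compute m(α_i) mod 13:
  α_1 = 5: Horner steps 10 → 12, so m(5) = 12.
  α_2 = 2: Horner steps 10 → 8, so m(2) = 8.
  α_3 = 3: Horner steps 10 → 5, so m(3) = 5.
  α_4 = 6: Horner steps 10 → 9, so m(6) = 9.
Codeword c = [12, 8, 5, 9] ∈ F_13^4.


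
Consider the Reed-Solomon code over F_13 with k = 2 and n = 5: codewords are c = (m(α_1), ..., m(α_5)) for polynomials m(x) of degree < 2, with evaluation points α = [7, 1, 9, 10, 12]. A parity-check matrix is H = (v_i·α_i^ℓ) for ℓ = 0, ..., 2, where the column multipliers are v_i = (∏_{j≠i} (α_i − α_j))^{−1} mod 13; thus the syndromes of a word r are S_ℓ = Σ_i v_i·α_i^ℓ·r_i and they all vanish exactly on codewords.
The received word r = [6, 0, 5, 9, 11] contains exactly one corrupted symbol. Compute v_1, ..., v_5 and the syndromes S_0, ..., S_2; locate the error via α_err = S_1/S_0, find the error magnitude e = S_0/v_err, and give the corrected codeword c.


S = (4, 10, 12), error at position 3, error magnitude e = 10, c = [6, 0, 8, 9, 11].

Step 1: column multipliers v_i = (∏_{j≠i}(α_i − α_j))^{−1} mod 13.
  i = 1 (α = 7): (7−1)(7−9)(7−10)(7−12) = 6·(−2)·(−3)·(−5) = −180 ≡ 2, so v_1 = 2^{−1} = 7 (mod 13).
  i = 2 (α = 1): (1−7)(1−9)(1−10)(1−12) = (−6)·(−8)·(−9)·(−11) = 4752 ≡ 7, so v_2 = 7^{−1} = 2 (mod 13).
  i = 3 (α = 9): (9−7)(9−1)(9−10)(9−12) = 2·8·(−1)·(−3) = 48 ≡ 9, so v_3 = 9^{−1} = 3 (mod 13).
  i = 4 (α = 10): (10−7)(10−1)(10−9)(10−12) = 3·9·1·(−2) = −54 ≡ 11, so v_4 = 11^{−1} = 6 (mod 13).
  i = 5 (α = 12): (12−7)(12−1)(12−9)(12−10) = 5·11·3·2 = 330 ≡ 5, so v_5 = 5^{−1} = 8 (mod 13).
  v = [7, 2, 3, 6, 8].
Step 2: syndromes of r = [6, 0, 5, 9, 11] (all sums mod 13).
  S_0 = Σ v_i r_i = 7·6 + 2·0 + 3·5 + 6·9 + 8·11 = 199 ≡ 4.
  S_1 = Σ v_i α_i r_i = 7·7·6 + 2·1·0 + 3·9·5 + 6·10·9 + 8·12·11 = 2025 ≡ 10.
  α_i^2 mod 13 = [10, 1, 3, 9, 1].
  S_2 = Σ v_i α_i^2 r_i = 7·10·6 + 2·1·0 + 3·3·5 + 6·9·9 + 8·1·11 = 1039 ≡ 12.
  S = (4, 10, 12) ≠ 0, so r is not a codeword (an error is present).
Step 3: locate the error. For a single error e at position i, S_ℓ = v_i·e·α_i^ℓ, so α_err = S_1/S_0.
  S_0^{−1} = 4^{−1} = 10 (mod 13), so α_err = 10·10 = 100 ≡ 9 = α_3. Error position i = 3.
  Consistency check: S_2/S_1 = 12·4 = 48 ≡ 9 = α_err ✓ (single-error assumption holds).
Step 4: error magnitude e = S_0/v_3 = S_0·∏_{j≠3}(α_3 − α_j) = 4·9 = 36 ≡ 10 (mod 13).
Step 5: correct position 3: c_3 = r_3 − e = 5 − 10 ≡ 8 (mod 13). Hence c = [6, 0, 8, 9, 11].
  Check: interpolating c through the α_i gives m(x) = 12 + 1·x (degree < 2) with m(α_i) = c_i for every i, so c is indeed a codeword.


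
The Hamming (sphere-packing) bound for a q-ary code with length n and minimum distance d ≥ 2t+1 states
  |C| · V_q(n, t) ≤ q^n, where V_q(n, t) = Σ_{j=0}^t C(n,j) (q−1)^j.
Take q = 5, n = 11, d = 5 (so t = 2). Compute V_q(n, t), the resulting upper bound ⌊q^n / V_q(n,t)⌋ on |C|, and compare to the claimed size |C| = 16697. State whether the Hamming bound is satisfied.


V_q(n, t) = 925, q^n = 48828125, Hamming bound = 52787, |C| = 16697 ≤ bound (satisfied).

Step 1: Compute V_q(n, t) = Σ_{j=0}^2 C(n, j) (q−1)^j.
  j = 0: C(11,0)·(4)^0 = 1·1 = 1.
  j = 1: C(11,1)·(4)^1 = 11·4 = 44.
  j = 2: C(11,2)·(4)^2 = 55·16 = 880.
  V_q(n, t) = 1 + 44 + 880 = 925.
Step 2: q^n = 5^11 = 48828125.
Step 3: Hamming bound ⌊q^n / V_q(n,t)⌋ = ⌊48828125/925⌋ = 52787.
Step 4: Compare |C| = 16697 to 52787: satisfied.
The claimed |C| lies below the Hamming bound.


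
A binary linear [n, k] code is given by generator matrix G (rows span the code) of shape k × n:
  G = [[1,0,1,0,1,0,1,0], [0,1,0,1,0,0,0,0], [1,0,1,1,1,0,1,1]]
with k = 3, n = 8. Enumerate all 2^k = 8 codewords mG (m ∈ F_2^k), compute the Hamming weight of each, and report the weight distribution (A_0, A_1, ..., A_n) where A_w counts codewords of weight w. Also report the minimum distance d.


Weight distribution: A_0 = 1, A_2 = 3, A_4 = 1, A_6 = 3. Minimum distance d = 2.

Enumerate all 2^3 = 8 messages m ∈ F_2^3.
For each, compute codeword c = mG in F_2^8, then tally its weight.
  m = 000 → c = 00000000, weight = 0.
  m = 100 → c = 10101010, weight = 4.
  m = 010 → c = 01010000, weight = 2.
  m = 110 → c = 11111010, weight = 6.
  m = 001 → c = 10111011, weight = 6.
  m = 101 → c = 00010001, weight = 2.
  m = 011 → c = 11101011, weight = 6.
  m = 111 → c = 01000001, weight = 2.
Tally weights:
  weight 0: 1 codewords.
  weight 2: 3 codewords.
  weight 4: 1 codewords.
  weight 6: 3 codewords.
Minimum distance d = smallest w > 0 with A_w > 0 = 2.
Sanity: Σ A_w = 8 = 2^3 = 8 ✓.


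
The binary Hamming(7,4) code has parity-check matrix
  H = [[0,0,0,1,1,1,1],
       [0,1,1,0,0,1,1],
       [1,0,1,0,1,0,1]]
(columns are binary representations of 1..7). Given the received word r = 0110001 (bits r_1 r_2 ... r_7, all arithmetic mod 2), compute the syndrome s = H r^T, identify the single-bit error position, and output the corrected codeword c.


s = (1, 1, 0)^T, error position = 6, corrected codeword c = 0110011

Compute s = H r^T mod 2 one row at a time:
  s_1 = 0 + 0 + 0 + 1 = 1 ≡ 1 (mod 2).
  s_2 = 1 + 1 + 0 + 1 = 3 ≡ 1 (mod 2).
  s_3 = 0 + 1 + 0 + 1 = 2 ≡ 0 (mod 2).
s = (1, 1, 0)^T — this equals column 6 of H (binary 110), so error is at position 6.
Correct: flip bit 6 of r = 0110001 to get c = 0110011.


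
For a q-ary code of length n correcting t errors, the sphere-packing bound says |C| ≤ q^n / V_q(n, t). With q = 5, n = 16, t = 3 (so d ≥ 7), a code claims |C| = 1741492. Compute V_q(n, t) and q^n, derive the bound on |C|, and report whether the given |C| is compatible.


V_q(n, t) = 37825, q^n = 152587890625, Hamming bound = 4034048, |C| = 1741492 ≤ bound (satisfied).

Step 1: Compute V_q(n, t) = Σ_{j=0}^3 C(n, j) (q−1)^j.
  j = 0: C(16,0)·(4)^0 = 1·1 = 1.
  j = 1: C(16,1)·(4)^1 = 16·4 = 64.
  j = 2: C(16,2)·(4)^2 = 120·16 = 1920.
  j = 3: C(16,3)·(4)^3 = 560·64 = 35840.
  V_q(n, t) = 1 + 64 + 1920 + 35840 = 37825.
Step 2: q^n = 5^16 = 152587890625.
Step 3: Hamming bound ⌊q^n / V_q(n,t)⌋ = ⌊152587890625/37825⌋ = 4034048.
Step 4: Compare |C| = 1741492 to 4034048: satisfied.
The claimed |C| lies below the Hamming bound.


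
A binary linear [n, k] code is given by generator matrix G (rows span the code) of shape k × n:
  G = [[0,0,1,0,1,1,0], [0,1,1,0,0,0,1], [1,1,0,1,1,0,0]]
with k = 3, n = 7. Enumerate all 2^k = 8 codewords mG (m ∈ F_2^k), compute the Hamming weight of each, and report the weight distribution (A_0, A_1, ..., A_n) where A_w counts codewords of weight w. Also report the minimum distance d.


Weight distribution: A_0 = 1, A_3 = 2, A_4 = 3, A_5 = 2. Minimum distance d = 3.

Enumerate all 2^3 = 8 messages m ∈ F_2^3.
For each, compute codeword c = mG in F_2^7, then tally its weight.
  m = 000 → c = 0000000, weight = 0.
  m = 100 → c = 0010110, weight = 3.
  m = 010 → c = 0110001, weight = 3.
  m = 110 → c = 0100111, weight = 4.
  m = 001 → c = 1101100, weight = 4.
  m = 101 → c = 1111010, weight = 5.
  m = 011 → c = 1011101, weight = 5.
  m = 111 → c = 1001011, weight = 4.
Tally weights:
  weight 0: 1 codewords.
  weight 3: 2 codewords.
  weight 4: 3 codewords.
  weight 5: 2 codewords.
Minimum distance d = smallest w > 0 with A_w > 0 = 3.
Sanity: Σ A_w = 8 = 2^3 = 8 ✓.


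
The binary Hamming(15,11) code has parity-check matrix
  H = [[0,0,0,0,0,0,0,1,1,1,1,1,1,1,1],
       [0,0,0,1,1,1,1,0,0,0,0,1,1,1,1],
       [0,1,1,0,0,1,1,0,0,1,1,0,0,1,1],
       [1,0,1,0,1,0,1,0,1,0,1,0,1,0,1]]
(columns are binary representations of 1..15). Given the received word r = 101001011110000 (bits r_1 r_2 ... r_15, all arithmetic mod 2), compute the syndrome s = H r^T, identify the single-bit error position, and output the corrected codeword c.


s = (0, 1, 0, 0)^T, error position = 4, corrected codeword c = 101101011110000

Compute s = H r^T mod 2 one row at a time:
  s_1 = 1 + 1 + 1 + 1 + 0 + 0 + 0 + 0 = 4 ≡ 0 (mod 2).
  s_2 = 0 + 0 + 1 + 0 + 0 + 0 + 0 + 0 = 1 ≡ 1 (mod 2).
  s_3 = 0 + 1 + 1 + 0 + 1 + 1 + 0 + 0 = 4 ≡ 0 (mod 2).
  s_4 = 1 + 1 + 0 + 0 + 1 + 1 + 0 + 0 = 4 ≡ 0 (mod 2).
s = (0, 1, 0, 0)^T — this equals column 4 of H (binary 0100), so error is at position 4.
Correct: flip bit 4 of r = 101001011110000 to get c = 101101011110000.


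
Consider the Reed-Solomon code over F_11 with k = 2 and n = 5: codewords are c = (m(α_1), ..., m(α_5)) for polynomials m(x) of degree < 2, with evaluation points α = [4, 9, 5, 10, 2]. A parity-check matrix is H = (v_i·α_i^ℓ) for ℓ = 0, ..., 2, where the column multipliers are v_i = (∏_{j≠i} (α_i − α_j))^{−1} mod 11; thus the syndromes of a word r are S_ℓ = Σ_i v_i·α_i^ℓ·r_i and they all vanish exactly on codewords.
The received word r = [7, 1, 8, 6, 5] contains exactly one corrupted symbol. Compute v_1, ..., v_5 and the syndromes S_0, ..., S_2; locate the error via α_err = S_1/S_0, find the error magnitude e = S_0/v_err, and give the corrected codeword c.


S = (9, 2, 9), error at position 4, error magnitude e = 4, c = [7, 1, 8, 2, 5].

Step 1: column multipliers v_i = (∏_{j≠i}(α_i − α_j))^{−1} mod 11.
  i = 1 (α = 4): (4−9)(4−5)(4−10)(4−2) = (−5)·(−1)·(−6)·2 = −60 ≡ 6, so v_1 = 6^{−1} = 2 (mod 11).
  i = 2 (α = 9): (9−4)(9−5)(9−10)(9−2) = 5·4·(−1)·7 = −140 ≡ 3, so v_2 = 3^{−1} = 4 (mod 11).
  i = 3 (α = 5): (5−4)(5−9)(5−10)(5−2) = 1·(−4)·(−5)·3 = 60 ≡ 5, so v_3 = 5^{−1} = 9 (mod 11).
  i = 4 (α = 10): (10−4)(10−9)(10−5)(10−2) = 6·1·5·8 = 240 ≡ 9, so v_4 = 9^{−1} = 5 (mod 11).
  i = 5 (α = 2): (2−4)(2−9)(2−5)(2−10) = (−2)·(−7)·(−3)·(−8) = 336 ≡ 6, so v_5 = 6^{−1} = 2 (mod 11).
  v = [2, 4, 9, 5, 2].
Step 2: syndromes of r = [7, 1, 8, 6, 5] (all sums mod 11).
  S_0 = Σ v_i r_i = 2·7 + 4·1 + 9·8 + 5·6 + 2·5 = 130 ≡ 9.
  S_1 = Σ v_i α_i r_i = 2·4·7 + 4·9·1 + 9·5·8 + 5·10·6 + 2·2·5 = 772 ≡ 2.
  α_i^2 mod 11 = [5, 4, 3, 1, 4].
  S_2 = Σ v_i α_i^2 r_i = 2·5·7 + 4·4·1 + 9·3·8 + 5·1·6 + 2·4·5 = 372 ≡ 9.
  S = (9, 2, 9) ≠ 0, so r is not a codeword (an error is present).
Step 3: locate the error. For a single error e at position i, S_ℓ = v_i·e·α_i^ℓ, so α_err = S_1/S_0.
  S_0^{−1} = 9^{−1} = 5 (mod 11), so α_err = 2·5 = 10 ≡ 10 = α_4. Error position i = 4.
  Consistency check: S_2/S_1 = 9·6 = 54 ≡ 10 = α_err ✓ (single-error assumption holds).
Step 4: error magnitude e = S_0/v_4 = S_0·∏_{j≠4}(α_4 − α_j) = 9·9 = 81 ≡ 4 (mod 11).
Step 5: correct position 4: c_4 = r_4 − e = 6 − 4 ≡ 2 (mod 11). Hence c = [7, 1, 8, 2, 5].
  Check: interpolating c through the α_i gives m(x) = 3 + 1·x (degree < 2) with m(α_i) = c_i for every i, so c is indeed a codeword.


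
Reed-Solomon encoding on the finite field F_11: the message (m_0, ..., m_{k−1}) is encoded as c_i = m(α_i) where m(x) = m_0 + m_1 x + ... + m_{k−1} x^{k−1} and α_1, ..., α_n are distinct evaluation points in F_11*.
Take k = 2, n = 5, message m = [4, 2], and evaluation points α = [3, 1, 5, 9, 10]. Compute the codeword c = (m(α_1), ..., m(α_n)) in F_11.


c = [10, 6, 3, 0, 2]

Message polynomial: m(x) = 4 + 2·x (mod 11).
For each evaluation point α_i, compute m(α_i) mod 11:
  α_1 = 3: Horner steps 2 → 10, so m(3) = 10.
  α_2 = 1: Horner steps 2 → 6, so m(1) = 6.
  α_3 = 5: Horner steps 2 → 3, so m(5) = 3.
  α_4 = 9: Horner steps 2 → 0, so m(9) = 0.
  α_5 = 10: Horner steps 2 → 2, so m(10) = 2.
Codeword c = [10, 6, 3, 0, 2] ∈ F_11^5.


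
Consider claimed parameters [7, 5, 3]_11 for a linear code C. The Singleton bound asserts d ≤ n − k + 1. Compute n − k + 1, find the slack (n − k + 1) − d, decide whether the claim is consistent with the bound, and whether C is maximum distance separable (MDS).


Singleton RHS = n − k + 1 = 3, slack = 0, bound satisfied, MDS.

Singleton bound: d ≤ n − k + 1.
Here n = 7, k = 5, so n − k + 1 = 3.
Given d = 3, check d ≤ 3: YES.
Slack = (n − k + 1) − d = 0.
The code is MDS (slack = 0).
Description: the claimed parameters are [7, 5, 3]_11; such a code would be MDS (meets Singleton bound).


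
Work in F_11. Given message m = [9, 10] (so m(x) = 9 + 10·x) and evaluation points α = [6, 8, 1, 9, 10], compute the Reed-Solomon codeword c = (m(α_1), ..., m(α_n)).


c = [3, 1, 8, 0, 10]

Message polynomial: m(x) = 9 + 10·x (mod 11).
For each evaluation point α_i, compute m(α_i) mod 11:
  α_1 = 6: Horner steps 10 → 3, so m(6) = 3.
  α_2 = 8: Horner steps 10 → 1, so m(8) = 1.
  α_3 = 1: Horner steps 10 → 8, so m(1) = 8.
  α_4 = 9: Horner steps 10 → 0, so m(9) = 0.
  α_5 = 10: Horner steps 10 → 10, so m(10) = 10.
Codeword c = [3, 1, 8, 0, 10] ∈ F_11^5.


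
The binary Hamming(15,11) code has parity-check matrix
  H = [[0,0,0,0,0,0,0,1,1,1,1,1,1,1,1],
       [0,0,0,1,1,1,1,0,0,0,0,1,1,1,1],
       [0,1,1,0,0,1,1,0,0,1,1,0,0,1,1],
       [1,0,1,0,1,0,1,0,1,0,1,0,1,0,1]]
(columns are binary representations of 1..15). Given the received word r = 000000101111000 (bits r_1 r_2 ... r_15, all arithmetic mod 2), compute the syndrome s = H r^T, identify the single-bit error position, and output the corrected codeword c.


s = (0, 0, 1, 1)^T, error position = 3, corrected codeword c = 001000101111000

Compute s = H r^T mod 2 one row at a time:
  s_1 = 0 + 1 + 1 + 1 + 1 + 0 + 0 + 0 = 4 ≡ 0 (mod 2).
  s_2 = 0 + 0 + 0 + 1 + 1 + 0 + 0 + 0 = 2 ≡ 0 (mod 2).
  s_3 = 0 + 0 + 0 + 1 + 1 + 1 + 0 + 0 = 3 ≡ 1 (mod 2).
  s_4 = 0 + 0 + 0 + 1 + 1 + 1 + 0 + 0 = 3 ≡ 1 (mod 2).
s = (0, 0, 1, 1)^T — this equals column 3 of H (binary 0011), so error is at position 3.
Correct: flip bit 3 of r = 000000101111000 to get c = 001000101111000.
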